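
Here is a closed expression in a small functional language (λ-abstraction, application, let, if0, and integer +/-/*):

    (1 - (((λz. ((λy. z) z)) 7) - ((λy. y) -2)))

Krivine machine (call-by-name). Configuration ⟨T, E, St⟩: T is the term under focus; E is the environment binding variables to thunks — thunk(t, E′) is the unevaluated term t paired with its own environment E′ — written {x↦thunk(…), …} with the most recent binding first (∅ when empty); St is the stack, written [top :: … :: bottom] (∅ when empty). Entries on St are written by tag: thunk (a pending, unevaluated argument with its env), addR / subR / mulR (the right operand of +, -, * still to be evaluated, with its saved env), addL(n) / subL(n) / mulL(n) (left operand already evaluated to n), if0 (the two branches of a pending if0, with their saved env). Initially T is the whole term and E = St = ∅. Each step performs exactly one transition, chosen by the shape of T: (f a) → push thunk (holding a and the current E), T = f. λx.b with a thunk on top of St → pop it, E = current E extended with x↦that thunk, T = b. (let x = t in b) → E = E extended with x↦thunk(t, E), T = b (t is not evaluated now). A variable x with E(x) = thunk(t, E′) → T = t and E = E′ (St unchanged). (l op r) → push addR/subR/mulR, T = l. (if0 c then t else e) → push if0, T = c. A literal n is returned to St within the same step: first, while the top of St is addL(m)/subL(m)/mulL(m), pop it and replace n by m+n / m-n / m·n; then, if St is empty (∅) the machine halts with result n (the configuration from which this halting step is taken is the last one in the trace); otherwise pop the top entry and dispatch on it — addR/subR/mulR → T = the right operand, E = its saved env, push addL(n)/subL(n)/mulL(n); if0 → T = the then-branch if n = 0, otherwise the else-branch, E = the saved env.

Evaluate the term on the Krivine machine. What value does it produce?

Answer: -8

Execution trace:
0. <T=(1 - (((λz. ((λy. z) z)) 7) - ((λy. y) -2))), E=∅, St=∅>
1. <T=1, E=∅, St=[subR]>
2. <T=(((λz. ((λy. z) z)) 7) - ((λy. y) -2)), E=∅, St=[subL(1)]>
3. <T=((λz. ((λy. z) z)) 7), E=∅, St=[subR :: subL(1)]>
4. <T=(λz. ((λy. z) z)), E=∅, St=[thunk :: subR :: subL(1)]>
5. <T=((λy. z) z), E={z↦thunk(7, ∅)}, St=[subR :: subL(1)]>
6. <T=(λy. z), E={z↦thunk(7, ∅)}, St=[thunk :: subR :: subL(1)]>
7. <T=z, E={y↦thunk(z, {z↦thunk(7, ∅)}), z↦thunk(7, ∅)}, St=[subR :: subL(1)]>
8. <T=7, E=∅, St=[subR :: subL(1)]>
9. <T=((λy. y) -2), E=∅, St=[subL(7) :: subL(1)]>
10. <T=(λy. y), E=∅, St=[thunk :: subL(7) :: subL(1)]>
11. <T=y, E={y↦thunk(-2, ∅)}, St=[subL(7) :: subL(1)]>
12. <T=-2, E=∅, St=[subL(7) :: subL(1)]>
→ final value -8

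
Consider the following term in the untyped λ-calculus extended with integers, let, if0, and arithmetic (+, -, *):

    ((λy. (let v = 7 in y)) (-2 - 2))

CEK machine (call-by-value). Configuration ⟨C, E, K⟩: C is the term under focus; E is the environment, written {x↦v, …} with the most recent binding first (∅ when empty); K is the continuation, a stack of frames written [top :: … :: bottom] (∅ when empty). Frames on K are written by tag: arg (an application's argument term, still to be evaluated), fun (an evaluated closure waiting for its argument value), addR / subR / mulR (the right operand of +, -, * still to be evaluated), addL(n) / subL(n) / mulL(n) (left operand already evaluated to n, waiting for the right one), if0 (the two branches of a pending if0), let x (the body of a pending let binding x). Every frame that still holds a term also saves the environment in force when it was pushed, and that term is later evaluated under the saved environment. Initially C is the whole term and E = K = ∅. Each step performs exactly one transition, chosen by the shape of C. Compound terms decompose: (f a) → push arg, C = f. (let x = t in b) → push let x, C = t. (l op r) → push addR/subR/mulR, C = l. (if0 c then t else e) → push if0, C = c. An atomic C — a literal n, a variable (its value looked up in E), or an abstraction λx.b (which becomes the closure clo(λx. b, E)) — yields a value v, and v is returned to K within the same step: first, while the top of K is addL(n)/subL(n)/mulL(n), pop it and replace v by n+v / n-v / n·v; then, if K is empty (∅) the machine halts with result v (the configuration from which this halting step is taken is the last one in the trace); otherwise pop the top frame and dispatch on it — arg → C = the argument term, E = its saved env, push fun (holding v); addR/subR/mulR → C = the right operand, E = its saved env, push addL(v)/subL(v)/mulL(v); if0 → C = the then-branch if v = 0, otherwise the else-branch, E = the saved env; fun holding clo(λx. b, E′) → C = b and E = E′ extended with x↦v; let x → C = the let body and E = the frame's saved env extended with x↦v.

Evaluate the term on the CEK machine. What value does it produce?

t=0: [C=((λy. (let v = 7 in y)) (-2 - 2)) | E=∅ | K=∅]
t=1: [C=(λy. (let v = 7 in y)) | E=∅ | K=[arg]]
t=2: [C=(-2 - 2) | E=∅ | K=[fun]]
t=3: [C=-2 | E=∅ | K=[subR :: fun]]
t=4: [C=2 | E=∅ | K=[subL(-2) :: fun]]
t=5: [C=(let v = 7 in y) | E={y↦-4} | K=∅]
t=6: [C=7 | E={y↦-4} | K=[let v]]
t=7: [C=y | E={v↦7, y↦-4} | K=∅]
→ final value -4

Answer: -4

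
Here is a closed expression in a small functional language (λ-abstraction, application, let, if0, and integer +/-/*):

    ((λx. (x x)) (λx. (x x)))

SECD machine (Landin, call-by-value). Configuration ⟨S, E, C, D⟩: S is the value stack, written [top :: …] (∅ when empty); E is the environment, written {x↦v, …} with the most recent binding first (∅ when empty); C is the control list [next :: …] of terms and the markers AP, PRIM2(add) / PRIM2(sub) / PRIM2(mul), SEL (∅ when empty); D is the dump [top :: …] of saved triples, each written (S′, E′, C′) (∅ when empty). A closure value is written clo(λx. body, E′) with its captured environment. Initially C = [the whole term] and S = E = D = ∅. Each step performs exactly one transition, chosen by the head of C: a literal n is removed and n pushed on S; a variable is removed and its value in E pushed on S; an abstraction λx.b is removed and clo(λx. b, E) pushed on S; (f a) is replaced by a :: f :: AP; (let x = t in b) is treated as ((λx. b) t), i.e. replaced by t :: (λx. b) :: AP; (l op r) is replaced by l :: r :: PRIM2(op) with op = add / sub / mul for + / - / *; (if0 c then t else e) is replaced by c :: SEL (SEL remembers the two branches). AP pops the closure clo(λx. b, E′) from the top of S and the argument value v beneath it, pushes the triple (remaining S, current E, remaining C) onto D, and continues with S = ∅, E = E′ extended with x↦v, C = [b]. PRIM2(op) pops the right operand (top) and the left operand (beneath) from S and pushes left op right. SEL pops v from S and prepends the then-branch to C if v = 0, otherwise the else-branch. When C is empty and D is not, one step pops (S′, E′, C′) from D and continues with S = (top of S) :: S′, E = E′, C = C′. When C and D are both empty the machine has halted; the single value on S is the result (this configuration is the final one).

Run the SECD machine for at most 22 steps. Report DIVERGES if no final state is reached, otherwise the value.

t=0: ⟨S=∅; E=∅; C=[((λx. (x x)) (λx. (x x)))]; D=∅⟩
t=1: ⟨S=∅; E=∅; C=[(λx. (x x)) :: (λx. (x x)) :: AP]; D=∅⟩
t=2: ⟨S=[clo(λx. (x x), ∅)]; E=∅; C=[(λx. (x x)) :: AP]; D=∅⟩
t=3: ⟨S=[clo(λx. (x x), ∅) :: clo(λx. (x x), ∅)]; E=∅; C=[AP]; D=∅⟩
t=4: ⟨S=∅; E={x↦clo(λx. (x x), ∅)}; C=[(x x)]; D=[(∅, ∅, ∅)]⟩
t=5: ⟨S=∅; E={x↦clo(λx. (x x), ∅)}; C=[x :: x :: AP]; D=[(∅, ∅, ∅)]⟩
t=6: ⟨S=[clo(λx. (x x), ∅)]; E={x↦clo(λx. (x x), ∅)}; C=[x :: AP]; D=[(∅, ∅, ∅)]⟩
t=7: ⟨S=[clo(λx. (x x), ∅) :: clo(λx. (x x), ∅)]; E={x↦clo(λx. (x x), ∅)}; C=[AP]; D=[(∅, ∅, ∅)]⟩
t=8: ⟨S=∅; E={x↦clo(λx. (x x), ∅)}; C=[(x x)]; D=[(∅, {x↦clo(λx. (x x), ∅)}, ∅) :: (∅, ∅, ∅)]⟩
t=9: ⟨S=∅; E={x↦clo(λx. (x x), ∅)}; C=[x :: x :: AP]; D=[(∅, {x↦clo(λx. (x x), ∅)}, ∅) :: (∅, ∅, ∅)]⟩
t=10: ⟨S=[clo(λx. (x x), ∅)]; E={x↦clo(λx. (x x), ∅)}; C=[x :: AP]; D=[(∅, {x↦clo(λx. (x x), ∅)}, ∅) :: (∅, ∅, ∅)]⟩
t=11: ⟨S=[clo(λx. (x x), ∅) :: clo(λx. (x x), ∅)]; E={x↦clo(λx. (x x), ∅)}; C=[AP]; D=[(∅, {x↦clo(λx. (x x), ∅)}, ∅) :: (∅, ∅, ∅)]⟩
t=12: ⟨S=∅; E={x↦clo(λx. (x x), ∅)}; C=[(x x)]; D=[(∅, {x↦clo(λx. (x x), ∅)}, ∅) :: (∅, {x↦clo(λx. (x x), ∅)}, ∅) :: (∅, ∅, ∅)]⟩
t=13: ⟨S=∅; E={x↦clo(λx. (x x), ∅)}; C=[x :: x :: AP]; D=[(∅, {x↦clo(λx. (x x), ∅)}, ∅) :: (∅, {x↦clo(λx. (x x), ∅)}, ∅) :: (∅, ∅, ∅)]⟩
t=14: ⟨S=[clo(λx. (x x), ∅)]; E={x↦clo(λx. (x x), ∅)}; C=[x :: AP]; D=[(∅, {x↦clo(λx. (x x), ∅)}, ∅) :: (∅, {x↦clo(λx. (x x), ∅)}, ∅) :: (∅, ∅, ∅)]⟩
t=15: ⟨S=[clo(λx. (x x), ∅) :: clo(λx. (x x), ∅)]; E={x↦clo(λx. (x x), ∅)}; C=[AP]; D=[(∅, {x↦clo(λx. (x x), ∅)}, ∅) :: (∅, {x↦clo(λx. (x x), ∅)}, ∅) :: (∅, ∅, ∅)]⟩
t=16: ⟨S=∅; E={x↦clo(λx. (x x), ∅)}; C=[(x x)]; D=[(∅, {x↦clo(λx. (x x), ∅)}, ∅) :: (∅, {x↦clo(λx. (x x), ∅)}, ∅) :: (∅, {x↦clo(λx. (x x), ∅)}, ∅) :: (∅, ∅, ∅)]⟩
t=17: ⟨S=∅; E={x↦clo(λx. (x x), ∅)}; C=[x :: x :: AP]; D=[(∅, {x↦clo(λx. (x x), ∅)}, ∅) :: (∅, {x↦clo(λx. (x x), ∅)}, ∅) :: (∅, {x↦clo(λx. (x x), ∅)}, ∅) :: (∅, ∅, ∅)]⟩
t=18: ⟨S=[clo(λx. (x x), ∅)]; E={x↦clo(λx. (x x), ∅)}; C=[x :: AP]; D=[(∅, {x↦clo(λx. (x x), ∅)}, ∅) :: (∅, {x↦clo(λx. (x x), ∅)}, ∅) :: (∅, {x↦clo(λx. (x x), ∅)}, ∅) :: (∅, ∅, ∅)]⟩
t=19: ⟨S=[clo(λx. (x x), ∅) :: clo(λx. (x x), ∅)]; E={x↦clo(λx. (x x), ∅)}; C=[AP]; D=[(∅, {x↦clo(λx. (x x), ∅)}, ∅) :: (∅, {x↦clo(λx. (x x), ∅)}, ∅) :: (∅, {x↦clo(λx. (x x), ∅)}, ∅) :: (∅, ∅, ∅)]⟩
t=20: ⟨S=∅; E={x↦clo(λx. (x x), ∅)}; C=[(x x)]; D=[(∅, {x↦clo(λx. (x x), ∅)}, ∅) :: (∅, {x↦clo(λx. (x x), ∅)}, ∅) :: (∅, {x↦clo(λx. (x x), ∅)}, ∅) :: (∅, {x↦clo(λx. (x x), ∅)}, ∅) :: (∅, ∅, ∅)]⟩
t=21: ⟨S=∅; E={x↦clo(λx. (x x), ∅)}; C=[x :: x :: AP]; D=[(∅, {x↦clo(λx. (x x), ∅)}, ∅) :: (∅, {x↦clo(λx. (x x), ∅)}, ∅) :: (∅, {x↦clo(λx. (x x), ∅)}, ∅) :: (∅, {x↦clo(λx. (x x), ∅)}, ∅) :: (∅, ∅, ∅)]⟩
t=22: ⟨S=[clo(λx. (x x), ∅)]; E={x↦clo(λx. (x x), ∅)}; C=[x :: AP]; D=[(∅, {x↦clo(λx. (x x), ∅)}, ∅) :: (∅, {x↦clo(λx. (x x), ∅)}, ∅) :: (∅, {x↦clo(λx. (x x), ∅)}, ∅) :: (∅, {x↦clo(λx. (x x), ∅)}, ∅) :: (∅, ∅, ∅)]⟩
→ 22 transitions taken and the configuration is still not final: no result within 22 steps

Answer: DIVERGES (no final state within 22 steps)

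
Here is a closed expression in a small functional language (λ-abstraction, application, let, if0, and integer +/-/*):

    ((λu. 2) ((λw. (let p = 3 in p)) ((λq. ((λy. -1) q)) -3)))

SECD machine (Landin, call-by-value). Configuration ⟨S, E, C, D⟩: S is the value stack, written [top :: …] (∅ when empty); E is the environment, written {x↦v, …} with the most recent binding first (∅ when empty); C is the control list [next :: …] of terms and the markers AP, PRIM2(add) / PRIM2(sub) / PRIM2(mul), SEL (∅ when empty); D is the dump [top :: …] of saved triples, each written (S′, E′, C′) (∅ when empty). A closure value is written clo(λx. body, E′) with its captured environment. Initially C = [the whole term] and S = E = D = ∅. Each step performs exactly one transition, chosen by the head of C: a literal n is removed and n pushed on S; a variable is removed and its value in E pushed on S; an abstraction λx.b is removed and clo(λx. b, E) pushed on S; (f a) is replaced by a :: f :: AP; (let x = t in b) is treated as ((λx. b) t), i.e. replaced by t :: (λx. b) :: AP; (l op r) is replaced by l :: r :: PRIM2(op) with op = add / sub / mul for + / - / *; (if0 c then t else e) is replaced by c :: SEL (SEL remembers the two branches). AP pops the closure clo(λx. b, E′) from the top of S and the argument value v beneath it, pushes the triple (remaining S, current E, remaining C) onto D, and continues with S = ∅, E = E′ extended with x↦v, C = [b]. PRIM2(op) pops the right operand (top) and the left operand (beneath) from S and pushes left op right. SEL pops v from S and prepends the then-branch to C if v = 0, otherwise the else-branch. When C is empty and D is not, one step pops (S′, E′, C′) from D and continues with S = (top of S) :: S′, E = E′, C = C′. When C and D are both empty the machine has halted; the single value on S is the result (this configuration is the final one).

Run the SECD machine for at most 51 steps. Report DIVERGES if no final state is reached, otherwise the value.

0. ⟨S=∅; E=∅; C=[((λu. 2) ((λw. (let p = 3 in p)) ((λq. ((λy. -1) q)) -3)))]; D=∅⟩
1. ⟨S=∅; E=∅; C=[((λw. (let p = 3 in p)) ((λq. ((λy. -1) q)) -3)) :: (λu. 2) :: AP]; D=∅⟩
2. ⟨S=∅; E=∅; C=[((λq. ((λy. -1) q)) -3) :: (λw. (let p = 3 in p)) :: AP :: (λu. 2) :: AP]; D=∅⟩
3. ⟨S=∅; E=∅; C=[-3 :: (λq. ((λy. -1) q)) :: AP :: (λw. (let p = 3 in p)) :: AP :: (λu. 2) :: AP]; D=∅⟩
4. ⟨S=[-3]; E=∅; C=[(λq. ((λy. -1) q)) :: AP :: (λw. (let p = 3 in p)) :: AP :: (λu. 2) :: AP]; D=∅⟩
5. ⟨S=[clo(λq. ((λy. -1) q), ∅) :: -3]; E=∅; C=[AP :: (λw. (let p = 3 in p)) :: AP :: (λu. 2) :: AP]; D=∅⟩
6. ⟨S=∅; E={q↦-3}; C=[((λy. -1) q)]; D=[(∅, ∅, [(λw. (let p = 3 in p)) :: AP :: (λu. 2) :: AP])]⟩
7. ⟨S=∅; E={q↦-3}; C=[q :: (λy. -1) :: AP]; D=[(∅, ∅, [(λw. (let p = 3 in p)) :: AP :: (λu. 2) :: AP])]⟩
8. ⟨S=[-3]; E={q↦-3}; C=[(λy. -1) :: AP]; D=[(∅, ∅, [(λw. (let p = 3 in p)) :: AP :: (λu. 2) :: AP])]⟩
9. ⟨S=[clo(λy. -1, {q↦-3}) :: -3]; E={q↦-3}; C=[AP]; D=[(∅, ∅, [(λw. (let p = 3 in p)) :: AP :: (λu. 2) :: AP])]⟩
10. ⟨S=∅; E={y↦-3, q↦-3}; C=[-1]; D=[(∅, {q↦-3}, ∅) :: (∅, ∅, [(λw. (let p = 3 in p)) :: AP :: (λu. 2) :: AP])]⟩
11. ⟨S=[-1]; E={y↦-3, q↦-3}; C=∅; D=[(∅, {q↦-3}, ∅) :: (∅, ∅, [(λw. (let p = 3 in p)) :: AP :: (λu. 2) :: AP])]⟩
12. ⟨S=[-1]; E={q↦-3}; C=∅; D=[(∅, ∅, [(λw. (let p = 3 in p)) :: AP :: (λu. 2) :: AP])]⟩
13. ⟨S=[-1]; E=∅; C=[(λw. (let p = 3 in p)) :: AP :: (λu. 2) :: AP]; D=∅⟩
14. ⟨S=[clo(λw. (let p = 3 in p), ∅) :: -1]; E=∅; C=[AP :: (λu. 2) :: AP]; D=∅⟩
15. ⟨S=∅; E={w↦-1}; C=[(let p = 3 in p)]; D=[(∅, ∅, [(λu. 2) :: AP])]⟩
16. ⟨S=∅; E={w↦-1}; C=[3 :: (λp. p) :: AP]; D=[(∅, ∅, [(λu. 2) :: AP])]⟩
17. ⟨S=[3]; E={w↦-1}; C=[(λp. p) :: AP]; D=[(∅, ∅, [(λu. 2) :: AP])]⟩
18. ⟨S=[clo(λp. p, {w↦-1}) :: 3]; E={w↦-1}; C=[AP]; D=[(∅, ∅, [(λu. 2) :: AP])]⟩
19. ⟨S=∅; E={p↦3, w↦-1}; C=[p]; D=[(∅, {w↦-1}, ∅) :: (∅, ∅, [(λu. 2) :: AP])]⟩
20. ⟨S=[3]; E={p↦3, w↦-1}; C=∅; D=[(∅, {w↦-1}, ∅) :: (∅, ∅, [(λu. 2) :: AP])]⟩
21. ⟨S=[3]; E={w↦-1}; C=∅; D=[(∅, ∅, [(λu. 2) :: AP])]⟩
22. ⟨S=[3]; E=∅; C=[(λu. 2) :: AP]; D=∅⟩
23. ⟨S=[clo(λu. 2, ∅) :: 3]; E=∅; C=[AP]; D=∅⟩
24. ⟨S=∅; E={u↦3}; C=[2]; D=[(∅, ∅, ∅)]⟩
25. ⟨S=[2]; E={u↦3}; C=∅; D=[(∅, ∅, ∅)]⟩
26. ⟨S=[2]; E=∅; C=∅; D=∅⟩
→ final value 2

Answer: 2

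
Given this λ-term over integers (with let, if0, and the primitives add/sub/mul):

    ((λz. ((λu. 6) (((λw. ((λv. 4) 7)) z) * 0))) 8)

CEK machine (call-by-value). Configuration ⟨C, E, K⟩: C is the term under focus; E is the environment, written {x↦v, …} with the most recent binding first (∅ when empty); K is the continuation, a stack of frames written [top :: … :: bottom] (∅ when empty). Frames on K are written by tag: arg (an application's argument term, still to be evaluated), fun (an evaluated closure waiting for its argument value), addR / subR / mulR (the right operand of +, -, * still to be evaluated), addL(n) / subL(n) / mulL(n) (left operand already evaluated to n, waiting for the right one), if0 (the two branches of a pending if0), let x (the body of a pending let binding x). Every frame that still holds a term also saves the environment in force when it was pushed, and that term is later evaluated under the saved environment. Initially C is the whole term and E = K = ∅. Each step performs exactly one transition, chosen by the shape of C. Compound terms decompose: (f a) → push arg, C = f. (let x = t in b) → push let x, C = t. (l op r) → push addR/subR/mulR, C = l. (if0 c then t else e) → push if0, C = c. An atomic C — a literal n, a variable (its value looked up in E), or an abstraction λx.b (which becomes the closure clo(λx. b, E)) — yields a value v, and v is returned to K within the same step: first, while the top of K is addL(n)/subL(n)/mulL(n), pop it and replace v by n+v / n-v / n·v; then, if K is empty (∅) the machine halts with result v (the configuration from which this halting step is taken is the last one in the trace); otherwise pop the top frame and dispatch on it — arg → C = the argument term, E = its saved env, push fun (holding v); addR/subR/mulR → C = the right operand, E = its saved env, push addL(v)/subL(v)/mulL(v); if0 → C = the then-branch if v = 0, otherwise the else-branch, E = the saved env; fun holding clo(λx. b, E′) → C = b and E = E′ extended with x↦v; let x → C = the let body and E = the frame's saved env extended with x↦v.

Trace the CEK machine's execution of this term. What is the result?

Answer: 6

Derivation:
step 0: <C=((λz. ((λu. 6) (((λw. ((λv. 4) 7)) z) * 0))) 8), E=∅, K=∅>
step 1: <C=(λz. ((λu. 6) (((λw. ((λv. 4) 7)) z) * 0))), E=∅, K=[arg]>
step 2: <C=8, E=∅, K=[fun]>
step 3: <C=((λu. 6) (((λw. ((λv. 4) 7)) z) * 0)), E={z↦8}, K=∅>
step 4: <C=(λu. 6), E={z↦8}, K=[arg]>
step 5: <C=(((λw. ((λv. 4) 7)) z) * 0), E={z↦8}, K=[fun]>
step 6: <C=((λw. ((λv. 4) 7)) z), E={z↦8}, K=[mulR :: fun]>
step 7: <C=(λw. ((λv. 4) 7)), E={z↦8}, K=[arg :: mulR :: fun]>
step 8: <C=z, E={z↦8}, K=[fun :: mulR :: fun]>
step 9: <C=((λv. 4) 7), E={w↦8, z↦8}, K=[mulR :: fun]>
step 10: <C=(λv. 4), E={w↦8, z↦8}, K=[arg :: mulR :: fun]>
step 11: <C=7, E={w↦8, z↦8}, K=[fun :: mulR :: fun]>
step 12: <C=4, E={v↦7, w↦8, z↦8}, K=[mulR :: fun]>
step 13: <C=0, E={z↦8}, K=[mulL(4) :: fun]>
step 14: <C=6, E={u↦0, z↦8}, K=∅>
→ final value 6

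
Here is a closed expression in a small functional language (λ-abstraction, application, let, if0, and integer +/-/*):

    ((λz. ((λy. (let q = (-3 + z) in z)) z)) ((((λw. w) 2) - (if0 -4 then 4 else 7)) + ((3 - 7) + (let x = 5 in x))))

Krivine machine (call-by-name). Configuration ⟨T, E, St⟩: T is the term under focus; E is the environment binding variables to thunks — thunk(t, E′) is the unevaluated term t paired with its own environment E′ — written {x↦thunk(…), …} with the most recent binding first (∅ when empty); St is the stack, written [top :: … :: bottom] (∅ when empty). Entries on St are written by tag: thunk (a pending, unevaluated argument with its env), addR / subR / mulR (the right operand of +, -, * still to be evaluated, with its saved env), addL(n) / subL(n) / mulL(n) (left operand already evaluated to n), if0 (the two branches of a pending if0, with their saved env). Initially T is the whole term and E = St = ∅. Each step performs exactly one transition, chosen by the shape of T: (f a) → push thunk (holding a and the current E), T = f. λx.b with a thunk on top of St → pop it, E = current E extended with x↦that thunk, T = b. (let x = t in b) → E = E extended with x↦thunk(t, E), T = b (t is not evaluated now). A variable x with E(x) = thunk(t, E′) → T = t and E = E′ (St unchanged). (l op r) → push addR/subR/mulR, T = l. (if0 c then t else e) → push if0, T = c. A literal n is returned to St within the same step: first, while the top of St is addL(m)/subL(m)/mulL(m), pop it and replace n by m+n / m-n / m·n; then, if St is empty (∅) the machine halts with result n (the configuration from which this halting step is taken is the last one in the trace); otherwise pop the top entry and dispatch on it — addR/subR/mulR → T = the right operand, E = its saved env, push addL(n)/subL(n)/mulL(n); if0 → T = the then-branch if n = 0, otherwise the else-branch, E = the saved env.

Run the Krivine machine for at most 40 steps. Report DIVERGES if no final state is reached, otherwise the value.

Answer: -4

Execution trace:
0. <T=((λz. ((λy. (let q = (-3 + z) in z)) z)) ((((λw. w) 2) - (if0 -4 then 4 else 7)) + ((3 - 7) + (let x = 5 in x)))), E=∅, St=∅>
1. <T=(λz. ((λy. (let q = (-3 + z) in z)) z)), E=∅, St=[thunk]>
2. <T=((λy. (let q = (-3 + z) in z)) z), E={z↦thunk(((((λw. w) 2) - (if0 -4 then 4 else 7)) + ((3 - 7) + (let x = 5 in x))), ∅)}, St=∅>
3. <T=(λy. (let q = (-3 + z) in z)), E={z↦thunk(((((λw. w) 2) - (if0 -4 then 4 else 7)) + ((3 - 7) + (let x = 5 in x))), ∅)}, St=[thunk]>
4. <T=(let q = (-3 + z) in z), E={y↦thunk(z, {z↦thunk(((((λw. w) 2) - (if0 -4 then 4 else 7)) + ((3 - 7) + (let x = 5 in x))), ∅)}), z↦thunk(((((λw. w) 2) - (if0 -4 then 4 else 7)) + ((3 - 7) + (let x = 5 in x))), ∅)}, St=∅>
5. <T=z, E={q↦thunk((-3 + z), {y↦thunk(z, {z↦thunk(((((λw. w) 2) - (if0 -4 then 4 else 7)) + ((3 - 7) + (let x = 5 in x))), ∅)}), z↦thunk(((((λw. w) 2) - (if0 -4 then 4 else 7)) + ((3 - 7) + (let x = 5 in x))), ∅)}), y↦thunk(z, {z↦thunk(((((λw. w) 2) - (if0 -4 then 4 else 7)) + ((3 - 7) + (let x = 5 in x))), ∅)}), z↦thunk(((((λw. w) 2) - (if0 -4 then 4 else 7)) + ((3 - 7) + (let x = 5 in x))), ∅)}, St=∅>
6. <T=((((λw. w) 2) - (if0 -4 then 4 else 7)) + ((3 - 7) + (let x = 5 in x))), E=∅, St=∅>
7. <T=(((λw. w) 2) - (if0 -4 then 4 else 7)), E=∅, St=[addR]>
8. <T=((λw. w) 2), E=∅, St=[subR :: addR]>
9. <T=(λw. w), E=∅, St=[thunk :: subR :: addR]>
10. <T=w, E={w↦thunk(2, ∅)}, St=[subR :: addR]>
11. <T=2, E=∅, St=[subR :: addR]>
12. <T=(if0 -4 then 4 else 7), E=∅, St=[subL(2) :: addR]>
13. <T=-4, E=∅, St=[if0 :: subL(2) :: addR]>
14. <T=7, E=∅, St=[subL(2) :: addR]>
15. <T=((3 - 7) + (let x = 5 in x)), E=∅, St=[addL(-5)]>
16. <T=(3 - 7), E=∅, St=[addR :: addL(-5)]>
17. <T=3, E=∅, St=[subR :: addR :: addL(-5)]>
18. <T=7, E=∅, St=[subL(3) :: addR :: addL(-5)]>
19. <T=(let x = 5 in x), E=∅, St=[addL(-4) :: addL(-5)]>
20. <T=x, E={x↦thunk(5, ∅)}, St=[addL(-4) :: addL(-5)]>
21. <T=5, E=∅, St=[addL(-4) :: addL(-5)]>
→ final value -4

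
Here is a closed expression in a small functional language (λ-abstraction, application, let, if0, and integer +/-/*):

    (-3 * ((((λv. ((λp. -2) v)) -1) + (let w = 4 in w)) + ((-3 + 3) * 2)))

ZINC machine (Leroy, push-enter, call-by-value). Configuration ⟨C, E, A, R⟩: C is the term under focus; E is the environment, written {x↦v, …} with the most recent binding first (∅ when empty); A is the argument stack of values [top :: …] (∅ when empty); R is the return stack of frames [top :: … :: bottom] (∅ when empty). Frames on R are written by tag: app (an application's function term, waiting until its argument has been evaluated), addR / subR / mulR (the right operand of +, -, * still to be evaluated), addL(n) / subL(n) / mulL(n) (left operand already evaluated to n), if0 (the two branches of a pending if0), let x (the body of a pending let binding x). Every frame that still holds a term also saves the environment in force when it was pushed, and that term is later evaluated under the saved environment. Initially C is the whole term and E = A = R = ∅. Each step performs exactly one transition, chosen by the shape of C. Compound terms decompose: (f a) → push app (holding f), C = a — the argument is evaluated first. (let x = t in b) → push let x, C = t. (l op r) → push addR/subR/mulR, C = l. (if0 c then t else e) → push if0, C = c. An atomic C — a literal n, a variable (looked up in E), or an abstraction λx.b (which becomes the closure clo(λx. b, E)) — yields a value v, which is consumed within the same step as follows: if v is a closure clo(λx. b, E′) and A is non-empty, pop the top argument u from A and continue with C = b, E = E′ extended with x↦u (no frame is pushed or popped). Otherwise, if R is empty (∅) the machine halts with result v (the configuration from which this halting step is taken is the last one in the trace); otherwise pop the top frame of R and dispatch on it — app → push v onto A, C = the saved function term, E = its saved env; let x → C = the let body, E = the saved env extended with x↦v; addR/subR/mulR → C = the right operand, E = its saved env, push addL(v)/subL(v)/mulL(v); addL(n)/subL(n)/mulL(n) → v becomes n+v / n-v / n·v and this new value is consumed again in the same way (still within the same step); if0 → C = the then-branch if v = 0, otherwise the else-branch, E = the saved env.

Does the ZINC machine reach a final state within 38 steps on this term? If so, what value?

0. ⟨C=(-3 * ((((λv. ((λp. -2) v)) -1) + (let w = 4 in w)) + ((-3 + 3) * 2))); E=∅; A=∅; R=∅⟩
1. ⟨C=-3; E=∅; A=∅; R=[mulR]⟩
2. ⟨C=((((λv. ((λp. -2) v)) -1) + (let w = 4 in w)) + ((-3 + 3) * 2)); E=∅; A=∅; R=[mulL(-3)]⟩
3. ⟨C=(((λv. ((λp. -2) v)) -1) + (let w = 4 in w)); E=∅; A=∅; R=[addR :: mulL(-3)]⟩
4. ⟨C=((λv. ((λp. -2) v)) -1); E=∅; A=∅; R=[addR :: addR :: mulL(-3)]⟩
5. ⟨C=-1; E=∅; A=∅; R=[app :: addR :: addR :: mulL(-3)]⟩
6. ⟨C=(λv. ((λp. -2) v)); E=∅; A=[-1]; R=[addR :: addR :: mulL(-3)]⟩
7. ⟨C=((λp. -2) v); E={v↦-1}; A=∅; R=[addR :: addR :: mulL(-3)]⟩
8. ⟨C=v; E={v↦-1}; A=∅; R=[app :: addR :: addR :: mulL(-3)]⟩
9. ⟨C=(λp. -2); E={v↦-1}; A=[-1]; R=[addR :: addR :: mulL(-3)]⟩
10. ⟨C=-2; E={p↦-1, v↦-1}; A=∅; R=[addR :: addR :: mulL(-3)]⟩
11. ⟨C=(let w = 4 in w); E=∅; A=∅; R=[addL(-2) :: addR :: mulL(-3)]⟩
12. ⟨C=4; E=∅; A=∅; R=[let w :: addL(-2) :: addR :: mulL(-3)]⟩
13. ⟨C=w; E={w↦4}; A=∅; R=[addL(-2) :: addR :: mulL(-3)]⟩
14. ⟨C=((-3 + 3) * 2); E=∅; A=∅; R=[addL(2) :: mulL(-3)]⟩
15. ⟨C=(-3 + 3); E=∅; A=∅; R=[mulR :: addL(2) :: mulL(-3)]⟩
16. ⟨C=-3; E=∅; A=∅; R=[addR :: mulR :: addL(2) :: mulL(-3)]⟩
17. ⟨C=3; E=∅; A=∅; R=[addL(-3) :: mulR :: addL(2) :: mulL(-3)]⟩
18. ⟨C=2; E=∅; A=∅; R=[mulL(0) :: addL(2) :: mulL(-3)]⟩
→ final value -6

Answer: -6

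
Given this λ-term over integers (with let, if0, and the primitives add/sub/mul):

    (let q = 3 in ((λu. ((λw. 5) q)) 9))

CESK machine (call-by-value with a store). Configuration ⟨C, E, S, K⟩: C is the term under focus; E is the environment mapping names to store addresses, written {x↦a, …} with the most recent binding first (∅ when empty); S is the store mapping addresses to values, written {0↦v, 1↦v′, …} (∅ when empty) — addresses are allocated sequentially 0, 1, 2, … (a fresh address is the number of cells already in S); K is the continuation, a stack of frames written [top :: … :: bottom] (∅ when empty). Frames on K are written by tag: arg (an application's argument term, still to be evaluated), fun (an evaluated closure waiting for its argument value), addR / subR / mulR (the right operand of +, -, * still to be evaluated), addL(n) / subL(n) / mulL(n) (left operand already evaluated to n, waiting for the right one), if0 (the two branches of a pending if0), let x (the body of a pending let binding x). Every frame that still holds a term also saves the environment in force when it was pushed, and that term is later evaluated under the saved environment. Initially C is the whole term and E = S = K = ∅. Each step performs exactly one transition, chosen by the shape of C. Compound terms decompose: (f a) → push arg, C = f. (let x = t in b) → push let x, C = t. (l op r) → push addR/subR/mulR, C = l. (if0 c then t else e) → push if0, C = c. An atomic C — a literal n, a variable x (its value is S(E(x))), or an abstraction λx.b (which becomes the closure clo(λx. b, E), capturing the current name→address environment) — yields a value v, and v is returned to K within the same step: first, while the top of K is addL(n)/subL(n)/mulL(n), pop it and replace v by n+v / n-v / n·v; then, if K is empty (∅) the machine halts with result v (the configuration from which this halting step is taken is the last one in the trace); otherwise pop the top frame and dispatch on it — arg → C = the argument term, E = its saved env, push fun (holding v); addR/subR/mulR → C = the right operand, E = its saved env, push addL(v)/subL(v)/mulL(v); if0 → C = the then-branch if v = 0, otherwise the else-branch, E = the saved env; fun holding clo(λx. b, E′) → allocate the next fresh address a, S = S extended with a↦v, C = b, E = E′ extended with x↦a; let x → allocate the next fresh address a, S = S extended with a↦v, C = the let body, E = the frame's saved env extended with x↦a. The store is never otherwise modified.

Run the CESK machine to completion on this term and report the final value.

step 0: ⟨C=(let q = 3 in ((λu. ((λw. 5) q)) 9)); E=∅; S=∅; K=∅⟩
step 1: ⟨C=3; E=∅; S=∅; K=[let q]⟩
step 2: ⟨C=((λu. ((λw. 5) q)) 9); E={q↦0}; S={0↦3}; K=∅⟩
step 3: ⟨C=(λu. ((λw. 5) q)); E={q↦0}; S={0↦3}; K=[arg]⟩
step 4: ⟨C=9; E={q↦0}; S={0↦3}; K=[fun]⟩
step 5: ⟨C=((λw. 5) q); E={u↦1, q↦0}; S={0↦3, 1↦9}; K=∅⟩
step 6: ⟨C=(λw. 5); E={u↦1, q↦0}; S={0↦3, 1↦9}; K=[arg]⟩
step 7: ⟨C=q; E={u↦1, q↦0}; S={0↦3, 1↦9}; K=[fun]⟩
step 8: ⟨C=5; E={w↦2, u↦1, q↦0}; S={0↦3, 1↦9, 2↦3}; K=∅⟩
→ final value 5

Answer: 5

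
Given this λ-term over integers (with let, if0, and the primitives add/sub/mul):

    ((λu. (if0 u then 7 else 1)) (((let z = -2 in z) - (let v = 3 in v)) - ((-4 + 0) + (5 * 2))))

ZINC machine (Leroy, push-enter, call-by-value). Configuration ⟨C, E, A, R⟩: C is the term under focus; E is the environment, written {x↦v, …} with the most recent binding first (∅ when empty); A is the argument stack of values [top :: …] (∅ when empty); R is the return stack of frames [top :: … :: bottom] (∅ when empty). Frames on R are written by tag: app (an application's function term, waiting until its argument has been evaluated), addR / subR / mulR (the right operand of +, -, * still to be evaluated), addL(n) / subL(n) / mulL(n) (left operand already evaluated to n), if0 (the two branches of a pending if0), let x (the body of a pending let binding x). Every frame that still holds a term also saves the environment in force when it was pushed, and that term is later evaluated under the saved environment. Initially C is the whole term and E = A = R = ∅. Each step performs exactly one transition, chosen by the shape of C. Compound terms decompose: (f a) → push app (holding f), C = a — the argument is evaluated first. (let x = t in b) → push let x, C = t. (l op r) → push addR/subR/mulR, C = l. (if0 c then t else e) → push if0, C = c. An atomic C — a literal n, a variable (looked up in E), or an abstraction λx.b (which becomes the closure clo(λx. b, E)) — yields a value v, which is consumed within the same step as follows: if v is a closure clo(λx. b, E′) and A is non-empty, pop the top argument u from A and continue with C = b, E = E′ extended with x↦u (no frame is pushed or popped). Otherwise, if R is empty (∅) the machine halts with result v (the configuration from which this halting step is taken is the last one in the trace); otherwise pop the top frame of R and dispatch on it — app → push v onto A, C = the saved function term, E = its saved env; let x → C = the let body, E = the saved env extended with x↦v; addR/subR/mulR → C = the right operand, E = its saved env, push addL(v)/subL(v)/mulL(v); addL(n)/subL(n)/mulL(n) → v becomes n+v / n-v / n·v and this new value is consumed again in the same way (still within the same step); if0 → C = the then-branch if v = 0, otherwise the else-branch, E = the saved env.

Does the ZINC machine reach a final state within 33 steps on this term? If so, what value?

[0] [C=((λu. (if0 u then 7 else 1)) (((let z = -2 in z) - (let v = 3 in v)) - ((-4 + 0) + (5 * 2)))) | E=∅ | A=∅ | R=∅]
[1] [C=(((let z = -2 in z) - (let v = 3 in v)) - ((-4 + 0) + (5 * 2))) | E=∅ | A=∅ | R=[app]]
[2] [C=((let z = -2 in z) - (let v = 3 in v)) | E=∅ | A=∅ | R=[subR :: app]]
[3] [C=(let z = -2 in z) | E=∅ | A=∅ | R=[subR :: subR :: app]]
[4] [C=-2 | E=∅ | A=∅ | R=[let z :: subR :: subR :: app]]
[5] [C=z | E={z↦-2} | A=∅ | R=[subR :: subR :: app]]
[6] [C=(let v = 3 in v) | E=∅ | A=∅ | R=[subL(-2) :: subR :: app]]
[7] [C=3 | E=∅ | A=∅ | R=[let v :: subL(-2) :: subR :: app]]
[8] [C=v | E={v↦3} | A=∅ | R=[subL(-2) :: subR :: app]]
[9] [C=((-4 + 0) + (5 * 2)) | E=∅ | A=∅ | R=[subL(-5) :: app]]
[10] [C=(-4 + 0) | E=∅ | A=∅ | R=[addR :: subL(-5) :: app]]
[11] [C=-4 | E=∅ | A=∅ | R=[addR :: addR :: subL(-5) :: app]]
[12] [C=0 | E=∅ | A=∅ | R=[addL(-4) :: addR :: subL(-5) :: app]]
[13] [C=(5 * 2) | E=∅ | A=∅ | R=[addL(-4) :: subL(-5) :: app]]
[14] [C=5 | E=∅ | A=∅ | R=[mulR :: addL(-4) :: subL(-5) :: app]]
[15] [C=2 | E=∅ | A=∅ | R=[mulL(5) :: addL(-4) :: subL(-5) :: app]]
[16] [C=(λu. (if0 u then 7 else 1)) | E=∅ | A=[-11] | R=∅]
[17] [C=(if0 u then 7 else 1) | E={u↦-11} | A=∅ | R=∅]
[18] [C=u | E={u↦-11} | A=∅ | R=[if0]]
[19] [C=1 | E={u↦-11} | A=∅ | R=∅]
→ final value 1

Answer: 1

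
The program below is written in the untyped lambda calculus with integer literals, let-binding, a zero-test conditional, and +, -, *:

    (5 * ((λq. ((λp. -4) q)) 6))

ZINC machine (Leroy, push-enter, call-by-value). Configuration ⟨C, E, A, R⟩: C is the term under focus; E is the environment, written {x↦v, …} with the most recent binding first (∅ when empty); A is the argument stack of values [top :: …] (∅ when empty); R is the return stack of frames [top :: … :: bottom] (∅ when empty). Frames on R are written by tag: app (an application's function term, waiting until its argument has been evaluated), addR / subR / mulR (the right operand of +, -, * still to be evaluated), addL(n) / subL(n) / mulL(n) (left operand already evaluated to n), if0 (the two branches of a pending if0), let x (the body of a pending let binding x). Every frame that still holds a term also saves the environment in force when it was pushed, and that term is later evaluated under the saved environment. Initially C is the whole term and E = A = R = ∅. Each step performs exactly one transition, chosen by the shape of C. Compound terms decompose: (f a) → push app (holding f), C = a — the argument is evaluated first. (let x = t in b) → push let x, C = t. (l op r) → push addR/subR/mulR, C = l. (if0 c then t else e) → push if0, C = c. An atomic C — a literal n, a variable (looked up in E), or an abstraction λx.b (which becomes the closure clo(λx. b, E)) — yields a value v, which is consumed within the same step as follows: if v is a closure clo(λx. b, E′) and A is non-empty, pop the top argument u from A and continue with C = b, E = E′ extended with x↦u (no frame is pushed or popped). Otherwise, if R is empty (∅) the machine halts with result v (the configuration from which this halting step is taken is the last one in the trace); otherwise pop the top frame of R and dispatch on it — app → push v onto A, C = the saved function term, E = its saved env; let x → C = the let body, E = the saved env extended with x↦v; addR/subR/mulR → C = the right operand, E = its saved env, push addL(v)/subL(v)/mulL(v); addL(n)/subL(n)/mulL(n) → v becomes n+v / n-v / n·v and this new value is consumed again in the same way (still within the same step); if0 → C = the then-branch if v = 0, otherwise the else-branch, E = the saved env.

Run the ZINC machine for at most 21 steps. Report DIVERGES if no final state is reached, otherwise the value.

Answer: -20

Machine steps:
0. ⟨C=(5 * ((λq. ((λp. -4) q)) 6)); E=∅; A=∅; R=∅⟩
1. ⟨C=5; E=∅; A=∅; R=[mulR]⟩
2. ⟨C=((λq. ((λp. -4) q)) 6); E=∅; A=∅; R=[mulL(5)]⟩
3. ⟨C=6; E=∅; A=∅; R=[app :: mulL(5)]⟩
4. ⟨C=(λq. ((λp. -4) q)); E=∅; A=[6]; R=[mulL(5)]⟩
5. ⟨C=((λp. -4) q); E={q↦6}; A=∅; R=[mulL(5)]⟩
6. ⟨C=q; E={q↦6}; A=∅; R=[app :: mulL(5)]⟩
7. ⟨C=(λp. -4); E={q↦6}; A=[6]; R=[mulL(5)]⟩
8. ⟨C=-4; E={p↦6, q↦6}; A=∅; R=[mulL(5)]⟩
→ final value -20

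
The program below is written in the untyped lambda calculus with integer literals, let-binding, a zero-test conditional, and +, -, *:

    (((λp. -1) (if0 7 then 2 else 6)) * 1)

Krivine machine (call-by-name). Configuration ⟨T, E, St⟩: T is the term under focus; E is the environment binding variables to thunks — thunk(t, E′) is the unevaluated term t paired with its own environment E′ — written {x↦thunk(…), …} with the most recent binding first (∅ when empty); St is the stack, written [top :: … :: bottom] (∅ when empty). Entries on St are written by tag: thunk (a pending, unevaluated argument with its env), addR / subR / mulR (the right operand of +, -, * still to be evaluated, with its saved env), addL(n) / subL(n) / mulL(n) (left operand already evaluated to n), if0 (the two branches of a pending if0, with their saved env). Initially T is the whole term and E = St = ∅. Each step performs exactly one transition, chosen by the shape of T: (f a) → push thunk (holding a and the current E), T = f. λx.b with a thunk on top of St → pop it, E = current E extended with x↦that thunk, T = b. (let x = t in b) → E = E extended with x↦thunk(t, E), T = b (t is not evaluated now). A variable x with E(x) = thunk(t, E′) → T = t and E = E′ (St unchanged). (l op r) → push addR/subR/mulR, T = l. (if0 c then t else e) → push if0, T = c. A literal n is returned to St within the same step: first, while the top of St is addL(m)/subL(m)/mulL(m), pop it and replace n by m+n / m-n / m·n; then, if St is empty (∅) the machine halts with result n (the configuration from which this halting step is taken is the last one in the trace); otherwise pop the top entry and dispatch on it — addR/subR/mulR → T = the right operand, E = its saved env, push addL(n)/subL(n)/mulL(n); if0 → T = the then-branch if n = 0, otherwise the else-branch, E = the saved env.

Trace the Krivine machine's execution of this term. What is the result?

[0] <T=(((λp. -1) (if0 7 then 2 else 6)) * 1), E=∅, St=∅>
[1] <T=((λp. -1) (if0 7 then 2 else 6)), E=∅, St=[mulR]>
[2] <T=(λp. -1), E=∅, St=[thunk :: mulR]>
[3] <T=-1, E={p↦thunk((if0 7 then 2 else 6), ∅)}, St=[mulR]>
[4] <T=1, E=∅, St=[mulL(-1)]>
→ final value -1

Answer: -1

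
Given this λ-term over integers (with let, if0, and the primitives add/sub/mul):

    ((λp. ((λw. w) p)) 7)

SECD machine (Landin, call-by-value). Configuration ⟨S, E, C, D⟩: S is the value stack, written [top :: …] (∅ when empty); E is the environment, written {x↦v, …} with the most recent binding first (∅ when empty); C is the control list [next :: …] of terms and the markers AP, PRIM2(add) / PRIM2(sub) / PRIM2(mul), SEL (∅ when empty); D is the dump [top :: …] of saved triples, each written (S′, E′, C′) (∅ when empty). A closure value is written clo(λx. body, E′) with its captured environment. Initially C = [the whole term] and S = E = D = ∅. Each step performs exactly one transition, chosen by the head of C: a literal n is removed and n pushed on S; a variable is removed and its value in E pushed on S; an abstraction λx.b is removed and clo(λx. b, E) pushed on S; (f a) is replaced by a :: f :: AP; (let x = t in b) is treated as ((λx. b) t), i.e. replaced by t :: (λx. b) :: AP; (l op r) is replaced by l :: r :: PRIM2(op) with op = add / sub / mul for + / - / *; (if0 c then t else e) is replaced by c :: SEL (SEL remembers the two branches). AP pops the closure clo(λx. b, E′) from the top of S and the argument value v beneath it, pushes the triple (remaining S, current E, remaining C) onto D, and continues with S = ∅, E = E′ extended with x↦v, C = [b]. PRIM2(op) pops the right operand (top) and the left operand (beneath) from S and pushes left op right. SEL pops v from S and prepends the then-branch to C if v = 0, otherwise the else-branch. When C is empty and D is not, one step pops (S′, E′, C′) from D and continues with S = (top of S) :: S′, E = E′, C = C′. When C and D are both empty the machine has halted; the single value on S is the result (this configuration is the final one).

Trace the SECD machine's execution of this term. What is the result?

Answer: 7

Execution trace:
t=0: [S=∅ | E=∅ | C=[((λp. ((λw. w) p)) 7)] | D=∅]
t=1: [S=∅ | E=∅ | C=[7 :: (λp. ((λw. w) p)) :: AP] | D=∅]
t=2: [S=[7] | E=∅ | C=[(λp. ((λw. w) p)) :: AP] | D=∅]
t=3: [S=[clo(λp. ((λw. w) p), ∅) :: 7] | E=∅ | C=[AP] | D=∅]
t=4: [S=∅ | E={p↦7} | C=[((λw. w) p)] | D=[(∅, ∅, ∅)]]
t=5: [S=∅ | E={p↦7} | C=[p :: (λw. w) :: AP] | D=[(∅, ∅, ∅)]]
t=6: [S=[7] | E={p↦7} | C=[(λw. w) :: AP] | D=[(∅, ∅, ∅)]]
t=7: [S=[clo(λw. w, {p↦7}) :: 7] | E={p↦7} | C=[AP] | D=[(∅, ∅, ∅)]]
t=8: [S=∅ | E={w↦7, p↦7} | C=[w] | D=[(∅, {p↦7}, ∅) :: (∅, ∅, ∅)]]
t=9: [S=[7] | E={w↦7, p↦7} | C=∅ | D=[(∅, {p↦7}, ∅) :: (∅, ∅, ∅)]]
t=10: [S=[7] | E={p↦7} | C=∅ | D=[(∅, ∅, ∅)]]
t=11: [S=[7] | E=∅ | C=∅ | D=∅]
→ final value 7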